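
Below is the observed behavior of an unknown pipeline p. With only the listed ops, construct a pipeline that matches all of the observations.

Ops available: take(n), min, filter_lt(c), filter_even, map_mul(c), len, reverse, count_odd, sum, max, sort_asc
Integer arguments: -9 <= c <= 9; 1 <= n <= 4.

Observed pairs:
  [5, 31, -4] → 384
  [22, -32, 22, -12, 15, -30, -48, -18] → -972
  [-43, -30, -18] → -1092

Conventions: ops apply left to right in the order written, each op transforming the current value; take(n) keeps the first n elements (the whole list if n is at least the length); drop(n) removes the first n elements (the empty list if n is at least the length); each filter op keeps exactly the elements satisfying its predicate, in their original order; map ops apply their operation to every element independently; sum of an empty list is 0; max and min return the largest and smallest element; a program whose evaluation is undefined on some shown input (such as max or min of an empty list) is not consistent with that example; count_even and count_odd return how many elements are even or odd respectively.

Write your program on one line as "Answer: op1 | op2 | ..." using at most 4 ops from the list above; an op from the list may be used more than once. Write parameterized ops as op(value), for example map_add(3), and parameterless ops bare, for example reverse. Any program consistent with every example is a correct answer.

map_mul(-3) | map_mul(-4) | sum

Check, running the answer program on each example:
  [5, 31, -4] -> [-15, -93, 12] -> [60, 372, -48] -> 384
  [22, -32, 22, -12, 15, -30, -48, -18] -> [-66, 96, -66, 36, -45, 90, 144, 54] -> [264, -384, 264, -144, 180, -360, -576, -216] -> -972
  [-43, -30, -18] -> [129, 90, 54] -> [-516, -360, -216] -> -1092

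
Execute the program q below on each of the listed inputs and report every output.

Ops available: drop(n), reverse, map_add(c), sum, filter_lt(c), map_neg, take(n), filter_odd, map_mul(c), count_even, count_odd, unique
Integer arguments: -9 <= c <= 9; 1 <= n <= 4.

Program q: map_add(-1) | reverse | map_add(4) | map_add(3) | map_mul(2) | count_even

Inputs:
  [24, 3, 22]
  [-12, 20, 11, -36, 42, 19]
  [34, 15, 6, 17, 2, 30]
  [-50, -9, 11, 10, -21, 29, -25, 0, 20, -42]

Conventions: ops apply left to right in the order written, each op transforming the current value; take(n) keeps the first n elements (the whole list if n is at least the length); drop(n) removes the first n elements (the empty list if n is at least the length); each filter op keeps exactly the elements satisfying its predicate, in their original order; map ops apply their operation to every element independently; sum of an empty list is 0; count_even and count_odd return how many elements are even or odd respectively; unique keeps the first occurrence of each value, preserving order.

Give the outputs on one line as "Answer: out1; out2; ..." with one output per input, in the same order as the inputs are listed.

3; 6; 6; 10

Execution, op by op:
  [24, 3, 22] -> [23, 2, 21] -> [21, 2, 23] -> [25, 6, 27] -> [28, 9, 30] -> [56, 18, 60] -> 3
  [-12, 20, 11, -36, 42, 19] -> [-13, 19, 10, -37, 41, 18] -> [18, 41, -37, 10, 19, -13] -> [22, 45, -33, 14, 23, -9] -> [25, 48, -30, 17, 26, -6] -> [50, 96, -60, 34, 52, -12] -> 6
  [34, 15, 6, 17, 2, 30] -> [33, 14, 5, 16, 1, 29] -> [29, 1, 16, 5, 14, 33] -> [33, 5, 20, 9, 18, 37] -> [36, 8, 23, 12, 21, 40] -> [72, 16, 46, 24, 42, 80] -> 6
  [-50, -9, 11, 10, -21, 29, -25, 0, 20, -42] -> [-51, -10, 10, 9, -22, 28, -26, -1, 19, -43] -> [-43, 19, -1, -26, 28, -22, 9, 10, -10, -51] -> [-39, 23, 3, -22, 32, -18, 13, 14, -6, -47] -> [-36, 26, 6, -19, 35, -15, 16, 17, -3, -44] -> [-72, 52, 12, -38, 70, -30, 32, 34, -6, -88] -> 10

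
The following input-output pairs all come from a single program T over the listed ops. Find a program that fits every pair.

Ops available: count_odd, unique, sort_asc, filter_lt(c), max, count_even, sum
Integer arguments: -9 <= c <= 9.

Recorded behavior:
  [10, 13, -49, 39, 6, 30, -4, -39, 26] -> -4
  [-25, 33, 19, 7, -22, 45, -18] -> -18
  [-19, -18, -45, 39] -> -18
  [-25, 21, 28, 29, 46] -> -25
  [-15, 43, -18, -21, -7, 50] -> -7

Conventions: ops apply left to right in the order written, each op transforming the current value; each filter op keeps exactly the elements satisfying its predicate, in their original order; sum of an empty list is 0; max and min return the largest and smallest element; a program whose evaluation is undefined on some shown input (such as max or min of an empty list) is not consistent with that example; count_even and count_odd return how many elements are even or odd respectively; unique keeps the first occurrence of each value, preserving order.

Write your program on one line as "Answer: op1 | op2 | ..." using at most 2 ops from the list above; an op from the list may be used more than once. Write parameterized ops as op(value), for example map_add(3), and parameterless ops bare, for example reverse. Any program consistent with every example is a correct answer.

filter_lt(-1) | max

Check, running the answer program on each example:
  [10, 13, -49, 39, 6, 30, -4, -39, 26] -> [-49, -4, -39] -> -4
  [-25, 33, 19, 7, -22, 45, -18] -> [-25, -22, -18] -> -18
  [-19, -18, -45, 39] -> [-19, -18, -45] -> -18
  [-25, 21, 28, 29, 46] -> [-25] -> -25
  [-15, 43, -18, -21, -7, 50] -> [-15, -18, -21, -7] -> -7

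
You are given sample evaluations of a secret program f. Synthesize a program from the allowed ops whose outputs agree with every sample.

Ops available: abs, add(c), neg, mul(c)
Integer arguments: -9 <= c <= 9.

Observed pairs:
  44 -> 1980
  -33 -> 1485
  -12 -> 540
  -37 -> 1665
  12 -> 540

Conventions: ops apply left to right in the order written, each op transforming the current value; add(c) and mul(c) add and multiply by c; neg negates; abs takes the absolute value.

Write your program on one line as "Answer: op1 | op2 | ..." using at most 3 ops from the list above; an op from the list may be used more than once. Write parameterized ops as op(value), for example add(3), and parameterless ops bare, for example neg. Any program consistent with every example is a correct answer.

mul(5) | abs | mul(9)

Check, running the answer program on each example:
  44 -> 220 -> 220 -> 1980
  -33 -> -165 -> 165 -> 1485
  -12 -> -60 -> 60 -> 540
  -37 -> -185 -> 185 -> 1665
  12 -> 60 -> 60 -> 540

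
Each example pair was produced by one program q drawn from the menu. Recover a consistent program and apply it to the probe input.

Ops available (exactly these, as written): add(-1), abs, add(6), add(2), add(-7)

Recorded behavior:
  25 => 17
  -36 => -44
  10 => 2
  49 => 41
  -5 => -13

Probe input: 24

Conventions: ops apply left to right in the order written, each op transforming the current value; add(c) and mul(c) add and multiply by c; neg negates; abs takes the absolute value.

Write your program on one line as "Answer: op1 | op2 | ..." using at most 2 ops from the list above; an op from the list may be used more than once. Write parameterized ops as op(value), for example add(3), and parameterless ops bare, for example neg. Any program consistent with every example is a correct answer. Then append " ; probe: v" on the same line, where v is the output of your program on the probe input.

add(-7) | add(-1) ; probe: 16

Check, running the answer program on each example:
  25 -> 18 -> 17
  -36 -> -43 -> -44
  10 -> 3 -> 2
  49 -> 42 -> 41
  -5 -> -12 -> -13
  probe: 24 -> 17 -> 16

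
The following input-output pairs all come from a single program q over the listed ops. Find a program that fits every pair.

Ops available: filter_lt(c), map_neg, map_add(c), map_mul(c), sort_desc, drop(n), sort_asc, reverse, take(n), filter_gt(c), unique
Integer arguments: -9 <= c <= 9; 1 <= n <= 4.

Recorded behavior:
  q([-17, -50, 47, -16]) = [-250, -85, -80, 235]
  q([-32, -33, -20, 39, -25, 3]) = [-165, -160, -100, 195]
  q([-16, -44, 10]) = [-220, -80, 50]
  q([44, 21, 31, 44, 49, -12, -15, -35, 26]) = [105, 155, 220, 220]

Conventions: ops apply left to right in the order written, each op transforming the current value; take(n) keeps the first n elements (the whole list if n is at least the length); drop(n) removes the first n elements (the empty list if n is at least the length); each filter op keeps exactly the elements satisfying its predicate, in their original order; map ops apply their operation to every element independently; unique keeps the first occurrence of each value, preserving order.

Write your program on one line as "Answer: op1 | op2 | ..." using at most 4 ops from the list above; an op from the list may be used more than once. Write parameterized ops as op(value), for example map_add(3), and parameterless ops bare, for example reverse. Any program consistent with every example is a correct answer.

map_neg | take(4) | map_mul(-5) | sort_asc

Check, running the answer program on each example:
  [-17, -50, 47, -16] -> [17, 50, -47, 16] -> [17, 50, -47, 16] -> [-85, -250, 235, -80] -> [-250, -85, -80, 235]
  [-32, -33, -20, 39, -25, 3] -> [32, 33, 20, -39, 25, -3] -> [32, 33, 20, -39] -> [-160, -165, -100, 195] -> [-165, -160, -100, 195]
  [-16, -44, 10] -> [16, 44, -10] -> [16, 44, -10] -> [-80, -220, 50] -> [-220, -80, 50]
  [44, 21, 31, 44, 49, -12, -15, -35, 26] -> [-44, -21, -31, -44, -49, 12, 15, 35, -26] -> [-44, -21, -31, -44] -> [220, 105, 155, 220] -> [105, 155, 220, 220]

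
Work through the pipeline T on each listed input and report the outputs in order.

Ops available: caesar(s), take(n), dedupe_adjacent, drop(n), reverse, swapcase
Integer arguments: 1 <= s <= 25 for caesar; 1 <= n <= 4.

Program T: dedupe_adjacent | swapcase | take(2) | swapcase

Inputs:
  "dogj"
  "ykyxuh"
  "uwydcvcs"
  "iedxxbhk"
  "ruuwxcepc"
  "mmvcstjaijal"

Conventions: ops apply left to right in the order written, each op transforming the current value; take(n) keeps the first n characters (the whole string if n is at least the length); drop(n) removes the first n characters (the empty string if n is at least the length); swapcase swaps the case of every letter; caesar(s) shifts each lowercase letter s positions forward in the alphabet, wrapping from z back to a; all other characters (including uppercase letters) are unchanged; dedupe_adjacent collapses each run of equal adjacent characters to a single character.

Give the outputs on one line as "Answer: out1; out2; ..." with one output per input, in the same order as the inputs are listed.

Execution, op by op:
  "dogj" -> "dogj" -> "DOGJ" -> "DO" -> "do"
  "ykyxuh" -> "ykyxuh" -> "YKYXUH" -> "YK" -> "yk"
  "uwydcvcs" -> "uwydcvcs" -> "UWYDCVCS" -> "UW" -> "uw"
  "iedxxbhk" -> "iedxbhk" -> "IEDXBHK" -> "IE" -> "ie"
  "ruuwxcepc" -> "ruwxcepc" -> "RUWXCEPC" -> "RU" -> "ru"
  "mmvcstjaijal" -> "mvcstjaijal" -> "MVCSTJAIJAL" -> "MV" -> "mv"

"do"; "yk"; "uw"; "ie"; "ru"; "mv"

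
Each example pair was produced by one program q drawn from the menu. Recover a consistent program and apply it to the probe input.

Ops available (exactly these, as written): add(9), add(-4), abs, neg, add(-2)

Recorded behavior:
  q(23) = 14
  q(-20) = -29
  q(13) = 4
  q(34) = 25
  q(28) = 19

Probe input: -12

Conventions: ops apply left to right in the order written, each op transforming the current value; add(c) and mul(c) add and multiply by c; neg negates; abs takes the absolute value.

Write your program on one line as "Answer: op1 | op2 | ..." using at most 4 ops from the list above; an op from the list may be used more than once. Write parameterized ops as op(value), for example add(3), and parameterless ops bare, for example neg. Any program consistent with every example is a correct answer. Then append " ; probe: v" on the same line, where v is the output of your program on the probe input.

neg | add(9) | neg ; probe: -21

Check, running the answer program on each example:
  23 -> -23 -> -14 -> 14
  -20 -> 20 -> 29 -> -29
  13 -> -13 -> -4 -> 4
  34 -> -34 -> -25 -> 25
  28 -> -28 -> -19 -> 19
  probe: -12 -> 12 -> 21 -> -21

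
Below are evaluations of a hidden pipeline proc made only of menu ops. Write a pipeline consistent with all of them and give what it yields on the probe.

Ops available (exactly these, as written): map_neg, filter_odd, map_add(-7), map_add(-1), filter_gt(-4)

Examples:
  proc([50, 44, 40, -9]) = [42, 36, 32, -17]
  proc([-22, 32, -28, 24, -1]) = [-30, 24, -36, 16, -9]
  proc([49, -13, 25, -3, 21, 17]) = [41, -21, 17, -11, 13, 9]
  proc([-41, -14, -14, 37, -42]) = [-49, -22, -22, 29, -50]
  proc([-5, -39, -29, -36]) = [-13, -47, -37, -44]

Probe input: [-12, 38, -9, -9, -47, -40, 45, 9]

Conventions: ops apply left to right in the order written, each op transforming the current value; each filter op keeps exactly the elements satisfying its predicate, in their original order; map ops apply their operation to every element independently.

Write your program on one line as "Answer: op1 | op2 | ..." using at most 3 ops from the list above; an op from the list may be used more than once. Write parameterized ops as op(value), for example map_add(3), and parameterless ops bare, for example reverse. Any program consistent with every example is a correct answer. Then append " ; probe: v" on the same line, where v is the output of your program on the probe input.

map_add(-7) | map_add(-1) ; probe: [-20, 30, -17, -17, -55, -48, 37, 1]

Check, running the answer program on each example:
  [50, 44, 40, -9] -> [43, 37, 33, -16] -> [42, 36, 32, -17]
  [-22, 32, -28, 24, -1] -> [-29, 25, -35, 17, -8] -> [-30, 24, -36, 16, -9]
  [49, -13, 25, -3, 21, 17] -> [42, -20, 18, -10, 14, 10] -> [41, -21, 17, -11, 13, 9]
  [-41, -14, -14, 37, -42] -> [-48, -21, -21, 30, -49] -> [-49, -22, -22, 29, -50]
  [-5, -39, -29, -36] -> [-12, -46, -36, -43] -> [-13, -47, -37, -44]
  probe: [-12, 38, -9, -9, -47, -40, 45, 9] -> [-19, 31, -16, -16, -54, -47, 38, 2] -> [-20, 30, -17, -17, -55, -48, 37, 1]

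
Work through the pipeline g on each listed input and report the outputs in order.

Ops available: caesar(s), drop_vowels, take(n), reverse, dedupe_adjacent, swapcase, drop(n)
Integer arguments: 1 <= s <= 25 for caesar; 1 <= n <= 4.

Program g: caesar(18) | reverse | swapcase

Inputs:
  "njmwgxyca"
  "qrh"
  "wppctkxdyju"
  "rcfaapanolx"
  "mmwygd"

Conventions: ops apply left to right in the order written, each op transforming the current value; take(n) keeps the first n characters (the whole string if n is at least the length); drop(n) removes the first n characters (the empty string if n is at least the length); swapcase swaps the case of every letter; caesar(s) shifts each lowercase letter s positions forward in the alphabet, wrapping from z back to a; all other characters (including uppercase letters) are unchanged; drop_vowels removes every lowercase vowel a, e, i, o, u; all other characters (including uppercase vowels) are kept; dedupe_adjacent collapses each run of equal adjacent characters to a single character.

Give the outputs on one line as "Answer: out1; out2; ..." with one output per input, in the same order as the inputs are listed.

Execution, op by op:
  "njmwgxyca" -> "fbeoypqus" -> "suqpyoebf" -> "SUQPYOEBF"
  "qrh" -> "ijz" -> "zji" -> "ZJI"
  "wppctkxdyju" -> "ohhulcpvqbm" -> "mbqvpcluhho" -> "MBQVPCLUHHO"
  "rcfaapanolx" -> "juxsshsfgdp" -> "pdgfshssxuj" -> "PDGFSHSSXUJ"
  "mmwygd" -> "eeoqyv" -> "vyqoee" -> "VYQOEE"

"SUQPYOEBF"; "ZJI"; "MBQVPCLUHHO"; "PDGFSHSSXUJ"; "VYQOEE"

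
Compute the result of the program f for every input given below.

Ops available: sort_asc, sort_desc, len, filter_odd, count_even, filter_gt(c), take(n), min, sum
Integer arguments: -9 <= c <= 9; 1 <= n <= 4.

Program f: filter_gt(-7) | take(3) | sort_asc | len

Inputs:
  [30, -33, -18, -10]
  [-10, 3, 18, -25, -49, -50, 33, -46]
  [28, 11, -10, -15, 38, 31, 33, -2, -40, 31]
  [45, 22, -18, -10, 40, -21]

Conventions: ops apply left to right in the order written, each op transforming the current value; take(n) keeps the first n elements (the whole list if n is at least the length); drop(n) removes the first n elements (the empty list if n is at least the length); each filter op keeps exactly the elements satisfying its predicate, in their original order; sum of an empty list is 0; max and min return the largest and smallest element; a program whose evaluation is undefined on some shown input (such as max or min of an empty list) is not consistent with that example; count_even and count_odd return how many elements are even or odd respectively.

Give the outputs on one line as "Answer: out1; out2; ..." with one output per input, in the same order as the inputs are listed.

Execution, op by op:
  [30, -33, -18, -10] -> [30] -> [30] -> [30] -> 1
  [-10, 3, 18, -25, -49, -50, 33, -46] -> [3, 18, 33] -> [3, 18, 33] -> [3, 18, 33] -> 3
  [28, 11, -10, -15, 38, 31, 33, -2, -40, 31] -> [28, 11, 38, 31, 33, -2, 31] -> [28, 11, 38] -> [11, 28, 38] -> 3
  [45, 22, -18, -10, 40, -21] -> [45, 22, 40] -> [45, 22, 40] -> [22, 40, 45] -> 3

1; 3; 3; 3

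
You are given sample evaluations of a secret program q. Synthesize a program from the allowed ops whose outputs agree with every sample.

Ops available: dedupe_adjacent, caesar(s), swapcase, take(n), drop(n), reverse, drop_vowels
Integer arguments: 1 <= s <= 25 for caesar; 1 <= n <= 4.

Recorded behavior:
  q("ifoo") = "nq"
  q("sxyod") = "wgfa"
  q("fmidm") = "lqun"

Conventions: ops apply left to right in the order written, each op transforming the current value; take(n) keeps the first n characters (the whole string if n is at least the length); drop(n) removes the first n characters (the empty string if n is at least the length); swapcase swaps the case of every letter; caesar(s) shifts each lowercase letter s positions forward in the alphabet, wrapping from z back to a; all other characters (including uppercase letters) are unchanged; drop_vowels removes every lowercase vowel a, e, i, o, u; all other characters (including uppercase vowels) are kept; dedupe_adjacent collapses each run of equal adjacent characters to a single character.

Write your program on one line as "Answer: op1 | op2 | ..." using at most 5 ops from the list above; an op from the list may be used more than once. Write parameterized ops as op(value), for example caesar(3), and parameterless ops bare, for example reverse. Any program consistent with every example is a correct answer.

reverse | dedupe_adjacent | caesar(10) | drop(1) | caesar(24)

Check, running the answer program on each example:
  "ifoo" -> "oofi" -> "ofi" -> "yps" -> "ps" -> "nq"
  "sxyod" -> "doyxs" -> "doyxs" -> "nyihc" -> "yihc" -> "wgfa"
  "fmidm" -> "mdimf" -> "mdimf" -> "wnswp" -> "nswp" -> "lqun"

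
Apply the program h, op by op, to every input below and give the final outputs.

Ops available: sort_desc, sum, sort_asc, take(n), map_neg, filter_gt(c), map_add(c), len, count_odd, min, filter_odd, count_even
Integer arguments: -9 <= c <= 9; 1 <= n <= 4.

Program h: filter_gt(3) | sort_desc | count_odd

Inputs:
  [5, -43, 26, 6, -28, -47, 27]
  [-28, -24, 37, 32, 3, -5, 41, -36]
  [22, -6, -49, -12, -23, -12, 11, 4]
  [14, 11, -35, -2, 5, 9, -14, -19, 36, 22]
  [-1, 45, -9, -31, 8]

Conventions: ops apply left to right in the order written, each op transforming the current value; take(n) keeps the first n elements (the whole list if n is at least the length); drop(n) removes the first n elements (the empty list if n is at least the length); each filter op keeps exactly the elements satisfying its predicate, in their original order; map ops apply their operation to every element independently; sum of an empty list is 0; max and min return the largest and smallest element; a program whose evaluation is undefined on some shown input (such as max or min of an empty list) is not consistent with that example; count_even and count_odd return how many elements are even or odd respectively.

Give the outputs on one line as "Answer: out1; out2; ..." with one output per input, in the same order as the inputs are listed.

Execution, op by op:
  [5, -43, 26, 6, -28, -47, 27] -> [5, 26, 6, 27] -> [27, 26, 6, 5] -> 2
  [-28, -24, 37, 32, 3, -5, 41, -36] -> [37, 32, 41] -> [41, 37, 32] -> 2
  [22, -6, -49, -12, -23, -12, 11, 4] -> [22, 11, 4] -> [22, 11, 4] -> 1
  [14, 11, -35, -2, 5, 9, -14, -19, 36, 22] -> [14, 11, 5, 9, 36, 22] -> [36, 22, 14, 11, 9, 5] -> 3
  [-1, 45, -9, -31, 8] -> [45, 8] -> [45, 8] -> 1

2; 2; 1; 3; 1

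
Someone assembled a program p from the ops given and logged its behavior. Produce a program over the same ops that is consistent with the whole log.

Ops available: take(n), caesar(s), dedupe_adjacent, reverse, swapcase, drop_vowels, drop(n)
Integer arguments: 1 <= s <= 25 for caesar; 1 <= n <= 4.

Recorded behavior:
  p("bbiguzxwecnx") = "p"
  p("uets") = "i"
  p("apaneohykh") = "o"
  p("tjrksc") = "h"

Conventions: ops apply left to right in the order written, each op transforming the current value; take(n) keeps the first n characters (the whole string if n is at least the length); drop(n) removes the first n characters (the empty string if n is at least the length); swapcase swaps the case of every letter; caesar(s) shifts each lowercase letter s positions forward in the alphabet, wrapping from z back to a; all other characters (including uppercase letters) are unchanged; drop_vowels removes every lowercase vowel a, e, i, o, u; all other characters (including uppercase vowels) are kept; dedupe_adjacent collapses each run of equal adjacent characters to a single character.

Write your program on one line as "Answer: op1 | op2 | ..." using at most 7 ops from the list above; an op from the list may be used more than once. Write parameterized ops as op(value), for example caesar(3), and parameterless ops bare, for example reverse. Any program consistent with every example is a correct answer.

reverse | caesar(13) | reverse | dedupe_adjacent | caesar(1) | take(1)

Check, running the answer program on each example:
  "bbiguzxwecnx" -> "xncewxzugibb" -> "kaprjkmhtvoo" -> "oovthmkjrpak" -> "ovthmkjrpak" -> "pwuinlksqbl" -> "p"
  "uets" -> "steu" -> "fgrh" -> "hrgf" -> "hrgf" -> "ishg" -> "i"
  "apaneohykh" -> "hkyhoenapa" -> "uxlubrancn" -> "ncnarbulxu" -> "ncnarbulxu" -> "odobscvmyv" -> "o"
  "tjrksc" -> "cskrjt" -> "pfxewg" -> "gwexfp" -> "gwexfp" -> "hxfygq" -> "h"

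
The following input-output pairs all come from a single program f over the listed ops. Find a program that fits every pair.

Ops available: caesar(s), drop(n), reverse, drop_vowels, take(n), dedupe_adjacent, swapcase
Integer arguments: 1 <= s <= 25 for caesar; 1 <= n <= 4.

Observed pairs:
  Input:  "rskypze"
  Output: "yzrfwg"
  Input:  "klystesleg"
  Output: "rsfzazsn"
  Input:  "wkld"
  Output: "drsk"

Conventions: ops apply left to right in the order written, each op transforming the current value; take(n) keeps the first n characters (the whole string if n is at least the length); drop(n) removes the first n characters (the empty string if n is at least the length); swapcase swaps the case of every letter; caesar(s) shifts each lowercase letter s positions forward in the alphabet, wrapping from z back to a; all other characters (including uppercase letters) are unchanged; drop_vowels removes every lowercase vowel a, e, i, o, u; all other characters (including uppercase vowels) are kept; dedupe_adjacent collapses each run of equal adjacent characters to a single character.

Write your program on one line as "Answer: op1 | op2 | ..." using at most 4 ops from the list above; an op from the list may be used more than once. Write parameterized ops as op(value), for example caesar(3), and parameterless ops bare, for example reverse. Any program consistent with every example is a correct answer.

drop_vowels | caesar(8) | caesar(25)

Check, running the answer program on each example:
  "rskypze" -> "rskypz" -> "zasgxh" -> "yzrfwg"
  "klystesleg" -> "klystslg" -> "stgabato" -> "rsfzazsn"
  "wkld" -> "wkld" -> "estl" -> "drsk"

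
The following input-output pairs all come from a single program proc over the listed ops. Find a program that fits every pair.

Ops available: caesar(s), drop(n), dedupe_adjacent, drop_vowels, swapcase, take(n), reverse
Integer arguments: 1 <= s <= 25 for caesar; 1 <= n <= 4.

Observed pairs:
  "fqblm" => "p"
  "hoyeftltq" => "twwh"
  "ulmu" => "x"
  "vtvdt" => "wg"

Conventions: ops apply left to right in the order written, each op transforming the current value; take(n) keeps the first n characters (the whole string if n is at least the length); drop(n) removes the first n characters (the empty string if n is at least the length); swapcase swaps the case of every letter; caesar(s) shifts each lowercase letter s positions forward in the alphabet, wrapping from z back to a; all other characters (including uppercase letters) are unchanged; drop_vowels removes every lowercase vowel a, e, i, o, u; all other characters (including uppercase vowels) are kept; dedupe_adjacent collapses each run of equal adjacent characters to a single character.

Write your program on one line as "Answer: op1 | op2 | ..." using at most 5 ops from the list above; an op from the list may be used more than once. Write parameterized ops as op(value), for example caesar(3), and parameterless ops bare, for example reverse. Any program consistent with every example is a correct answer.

drop(3) | reverse | caesar(3) | drop_vowels

Check, running the answer program on each example:
  "fqblm" -> "lm" -> "ml" -> "po" -> "p"
  "hoyeftltq" -> "eftltq" -> "qtltfe" -> "twowih" -> "twwh"
  "ulmu" -> "u" -> "u" -> "x" -> "x"
  "vtvdt" -> "dt" -> "td" -> "wg" -> "wg"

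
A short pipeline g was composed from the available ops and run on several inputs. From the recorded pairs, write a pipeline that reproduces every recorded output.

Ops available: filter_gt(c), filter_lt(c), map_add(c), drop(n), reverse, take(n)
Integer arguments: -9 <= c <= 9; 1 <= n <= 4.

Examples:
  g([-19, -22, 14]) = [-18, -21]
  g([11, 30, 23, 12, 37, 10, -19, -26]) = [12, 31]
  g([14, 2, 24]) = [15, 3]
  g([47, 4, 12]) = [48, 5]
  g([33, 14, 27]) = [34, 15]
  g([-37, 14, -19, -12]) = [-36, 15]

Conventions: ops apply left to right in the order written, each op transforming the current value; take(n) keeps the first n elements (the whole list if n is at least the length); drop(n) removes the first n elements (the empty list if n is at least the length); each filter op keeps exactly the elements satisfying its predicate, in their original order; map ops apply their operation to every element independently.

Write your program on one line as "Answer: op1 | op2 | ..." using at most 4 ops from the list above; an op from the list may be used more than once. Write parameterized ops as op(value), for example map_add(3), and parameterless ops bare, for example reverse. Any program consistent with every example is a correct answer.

map_add(-1) | map_add(2) | take(4) | take(2)

Check, running the answer program on each example:
  [-19, -22, 14] -> [-20, -23, 13] -> [-18, -21, 15] -> [-18, -21, 15] -> [-18, -21]
  [11, 30, 23, 12, 37, 10, -19, -26] -> [10, 29, 22, 11, 36, 9, -20, -27] -> [12, 31, 24, 13, 38, 11, -18, -25] -> [12, 31, 24, 13] -> [12, 31]
  [14, 2, 24] -> [13, 1, 23] -> [15, 3, 25] -> [15, 3, 25] -> [15, 3]
  [47, 4, 12] -> [46, 3, 11] -> [48, 5, 13] -> [48, 5, 13] -> [48, 5]
  [33, 14, 27] -> [32, 13, 26] -> [34, 15, 28] -> [34, 15, 28] -> [34, 15]
  [-37, 14, -19, -12] -> [-38, 13, -20, -13] -> [-36, 15, -18, -11] -> [-36, 15, -18, -11] -> [-36, 15]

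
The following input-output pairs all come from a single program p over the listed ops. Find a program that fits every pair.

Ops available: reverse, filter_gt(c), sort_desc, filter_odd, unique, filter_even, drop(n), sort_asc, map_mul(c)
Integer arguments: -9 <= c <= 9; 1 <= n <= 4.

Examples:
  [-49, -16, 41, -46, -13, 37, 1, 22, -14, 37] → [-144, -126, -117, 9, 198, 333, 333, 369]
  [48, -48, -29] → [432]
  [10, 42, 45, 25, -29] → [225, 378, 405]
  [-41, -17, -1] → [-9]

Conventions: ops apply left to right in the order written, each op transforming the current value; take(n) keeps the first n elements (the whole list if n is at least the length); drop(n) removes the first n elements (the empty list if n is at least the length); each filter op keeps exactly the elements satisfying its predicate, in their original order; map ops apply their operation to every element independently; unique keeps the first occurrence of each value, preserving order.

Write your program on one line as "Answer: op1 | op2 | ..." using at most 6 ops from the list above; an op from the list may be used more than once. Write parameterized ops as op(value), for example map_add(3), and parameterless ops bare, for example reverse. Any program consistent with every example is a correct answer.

reverse | sort_desc | sort_asc | map_mul(9) | drop(2)

Check, running the answer program on each example:
  [-49, -16, 41, -46, -13, 37, 1, 22, -14, 37] -> [37, -14, 22, 1, 37, -13, -46, 41, -16, -49] -> [41, 37, 37, 22, 1, -13, -14, -16, -46, -49] -> [-49, -46, -16, -14, -13, 1, 22, 37, 37, 41] -> [-441, -414, -144, -126, -117, 9, 198, 333, 333, 369] -> [-144, -126, -117, 9, 198, 333, 333, 369]
  [48, -48, -29] -> [-29, -48, 48] -> [48, -29, -48] -> [-48, -29, 48] -> [-432, -261, 432] -> [432]
  [10, 42, 45, 25, -29] -> [-29, 25, 45, 42, 10] -> [45, 42, 25, 10, -29] -> [-29, 10, 25, 42, 45] -> [-261, 90, 225, 378, 405] -> [225, 378, 405]
  [-41, -17, -1] -> [-1, -17, -41] -> [-1, -17, -41] -> [-41, -17, -1] -> [-369, -153, -9] -> [-9]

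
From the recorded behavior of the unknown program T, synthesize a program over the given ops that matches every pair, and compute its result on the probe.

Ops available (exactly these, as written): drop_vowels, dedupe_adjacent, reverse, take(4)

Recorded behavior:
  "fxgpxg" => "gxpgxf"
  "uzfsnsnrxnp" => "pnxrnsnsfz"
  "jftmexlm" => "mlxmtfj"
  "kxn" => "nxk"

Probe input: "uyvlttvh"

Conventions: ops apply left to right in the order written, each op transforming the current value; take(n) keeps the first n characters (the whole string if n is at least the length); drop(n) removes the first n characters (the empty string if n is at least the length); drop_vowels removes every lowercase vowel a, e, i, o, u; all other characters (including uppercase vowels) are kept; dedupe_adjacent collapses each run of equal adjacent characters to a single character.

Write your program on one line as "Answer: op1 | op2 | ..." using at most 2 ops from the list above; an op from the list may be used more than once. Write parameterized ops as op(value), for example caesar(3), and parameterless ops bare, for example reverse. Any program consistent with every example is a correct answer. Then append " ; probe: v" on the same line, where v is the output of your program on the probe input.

reverse | drop_vowels ; probe: "hvttlvy"

Check, running the answer program on each example:
  "fxgpxg" -> "gxpgxf" -> "gxpgxf"
  "uzfsnsnrxnp" -> "pnxrnsnsfzu" -> "pnxrnsnsfz"
  "jftmexlm" -> "mlxemtfj" -> "mlxmtfj"
  "kxn" -> "nxk" -> "nxk"
  probe: "uyvlttvh" -> "hvttlvyu" -> "hvttlvy"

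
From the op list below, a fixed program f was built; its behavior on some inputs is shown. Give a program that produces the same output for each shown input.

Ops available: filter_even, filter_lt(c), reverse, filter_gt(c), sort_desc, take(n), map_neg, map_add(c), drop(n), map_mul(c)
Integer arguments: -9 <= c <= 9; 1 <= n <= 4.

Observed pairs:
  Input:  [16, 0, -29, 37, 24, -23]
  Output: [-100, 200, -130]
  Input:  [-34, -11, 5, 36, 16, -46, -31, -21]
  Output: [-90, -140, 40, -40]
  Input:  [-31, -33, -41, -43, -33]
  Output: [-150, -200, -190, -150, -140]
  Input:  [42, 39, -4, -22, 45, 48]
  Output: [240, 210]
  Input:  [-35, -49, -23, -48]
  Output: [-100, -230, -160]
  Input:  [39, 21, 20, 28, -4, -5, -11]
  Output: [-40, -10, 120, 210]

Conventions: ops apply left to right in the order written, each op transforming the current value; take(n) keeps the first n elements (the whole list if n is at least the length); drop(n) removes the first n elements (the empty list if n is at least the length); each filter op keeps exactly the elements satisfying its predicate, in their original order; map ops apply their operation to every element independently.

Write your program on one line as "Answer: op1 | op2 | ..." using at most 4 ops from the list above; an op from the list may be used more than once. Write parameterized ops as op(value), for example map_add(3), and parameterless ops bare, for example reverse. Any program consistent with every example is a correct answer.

map_add(3) | reverse | filter_even | map_mul(5)

Check, running the answer program on each example:
  [16, 0, -29, 37, 24, -23] -> [19, 3, -26, 40, 27, -20] -> [-20, 27, 40, -26, 3, 19] -> [-20, 40, -26] -> [-100, 200, -130]
  [-34, -11, 5, 36, 16, -46, -31, -21] -> [-31, -8, 8, 39, 19, -43, -28, -18] -> [-18, -28, -43, 19, 39, 8, -8, -31] -> [-18, -28, 8, -8] -> [-90, -140, 40, -40]
  [-31, -33, -41, -43, -33] -> [-28, -30, -38, -40, -30] -> [-30, -40, -38, -30, -28] -> [-30, -40, -38, -30, -28] -> [-150, -200, -190, -150, -140]
  [42, 39, -4, -22, 45, 48] -> [45, 42, -1, -19, 48, 51] -> [51, 48, -19, -1, 42, 45] -> [48, 42] -> [240, 210]
  [-35, -49, -23, -48] -> [-32, -46, -20, -45] -> [-45, -20, -46, -32] -> [-20, -46, -32] -> [-100, -230, -160]
  [39, 21, 20, 28, -4, -5, -11] -> [42, 24, 23, 31, -1, -2, -8] -> [-8, -2, -1, 31, 23, 24, 42] -> [-8, -2, 24, 42] -> [-40, -10, 120, 210]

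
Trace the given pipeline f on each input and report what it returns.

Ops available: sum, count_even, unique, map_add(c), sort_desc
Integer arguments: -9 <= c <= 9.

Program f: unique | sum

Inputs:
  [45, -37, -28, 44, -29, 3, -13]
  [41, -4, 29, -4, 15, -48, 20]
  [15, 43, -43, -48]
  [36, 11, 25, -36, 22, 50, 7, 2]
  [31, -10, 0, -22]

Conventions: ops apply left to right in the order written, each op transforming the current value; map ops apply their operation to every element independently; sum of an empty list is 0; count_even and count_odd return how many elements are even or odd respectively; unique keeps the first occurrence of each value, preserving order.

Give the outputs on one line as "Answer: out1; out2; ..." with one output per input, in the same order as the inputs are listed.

Execution, op by op:
  [45, -37, -28, 44, -29, 3, -13] -> [45, -37, -28, 44, -29, 3, -13] -> -15
  [41, -4, 29, -4, 15, -48, 20] -> [41, -4, 29, 15, -48, 20] -> 53
  [15, 43, -43, -48] -> [15, 43, -43, -48] -> -33
  [36, 11, 25, -36, 22, 50, 7, 2] -> [36, 11, 25, -36, 22, 50, 7, 2] -> 117
  [31, -10, 0, -22] -> [31, -10, 0, -22] -> -1

-15; 53; -33; 117; -1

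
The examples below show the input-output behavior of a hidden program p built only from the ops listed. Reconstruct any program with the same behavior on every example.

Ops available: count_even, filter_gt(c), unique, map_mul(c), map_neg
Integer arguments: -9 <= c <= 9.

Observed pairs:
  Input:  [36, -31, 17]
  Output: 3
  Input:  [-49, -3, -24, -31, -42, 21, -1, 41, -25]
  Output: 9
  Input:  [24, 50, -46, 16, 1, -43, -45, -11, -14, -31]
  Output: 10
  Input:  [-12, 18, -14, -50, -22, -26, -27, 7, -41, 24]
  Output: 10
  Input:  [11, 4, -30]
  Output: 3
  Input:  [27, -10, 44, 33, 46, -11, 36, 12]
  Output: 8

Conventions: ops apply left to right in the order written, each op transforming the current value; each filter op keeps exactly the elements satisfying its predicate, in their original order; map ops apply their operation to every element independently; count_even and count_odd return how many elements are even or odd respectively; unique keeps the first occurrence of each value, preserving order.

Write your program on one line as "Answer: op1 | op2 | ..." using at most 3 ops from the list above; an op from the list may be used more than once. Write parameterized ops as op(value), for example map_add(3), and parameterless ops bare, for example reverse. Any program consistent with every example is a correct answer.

map_mul(-1) | map_mul(6) | count_even

Check, running the answer program on each example:
  [36, -31, 17] -> [-36, 31, -17] -> [-216, 186, -102] -> 3
  [-49, -3, -24, -31, -42, 21, -1, 41, -25] -> [49, 3, 24, 31, 42, -21, 1, -41, 25] -> [294, 18, 144, 186, 252, -126, 6, -246, 150] -> 9
  [24, 50, -46, 16, 1, -43, -45, -11, -14, -31] -> [-24, -50, 46, -16, -1, 43, 45, 11, 14, 31] -> [-144, -300, 276, -96, -6, 258, 270, 66, 84, 186] -> 10
  [-12, 18, -14, -50, -22, -26, -27, 7, -41, 24] -> [12, -18, 14, 50, 22, 26, 27, -7, 41, -24] -> [72, -108, 84, 300, 132, 156, 162, -42, 246, -144] -> 10
  [11, 4, -30] -> [-11, -4, 30] -> [-66, -24, 180] -> 3
  [27, -10, 44, 33, 46, -11, 36, 12] -> [-27, 10, -44, -33, -46, 11, -36, -12] -> [-162, 60, -264, -198, -276, 66, -216, -72] -> 8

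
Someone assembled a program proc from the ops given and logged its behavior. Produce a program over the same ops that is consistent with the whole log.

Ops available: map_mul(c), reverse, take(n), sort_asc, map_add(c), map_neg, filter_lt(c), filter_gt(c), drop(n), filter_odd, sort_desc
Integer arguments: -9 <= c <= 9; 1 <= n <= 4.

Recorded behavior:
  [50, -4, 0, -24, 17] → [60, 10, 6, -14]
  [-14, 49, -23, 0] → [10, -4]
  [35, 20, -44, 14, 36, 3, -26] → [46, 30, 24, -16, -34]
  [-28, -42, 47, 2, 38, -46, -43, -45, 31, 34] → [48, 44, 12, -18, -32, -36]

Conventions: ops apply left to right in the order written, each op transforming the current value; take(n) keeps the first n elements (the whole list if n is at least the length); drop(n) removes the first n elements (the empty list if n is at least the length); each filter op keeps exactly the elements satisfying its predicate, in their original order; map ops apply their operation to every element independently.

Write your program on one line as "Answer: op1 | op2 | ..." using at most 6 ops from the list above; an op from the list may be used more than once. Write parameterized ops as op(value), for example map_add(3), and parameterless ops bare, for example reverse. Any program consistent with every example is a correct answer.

map_add(4) | map_add(9) | filter_odd | sort_desc | map_add(-3)

Check, running the answer program on each example:
  [50, -4, 0, -24, 17] -> [54, 0, 4, -20, 21] -> [63, 9, 13, -11, 30] -> [63, 9, 13, -11] -> [63, 13, 9, -11] -> [60, 10, 6, -14]
  [-14, 49, -23, 0] -> [-10, 53, -19, 4] -> [-1, 62, -10, 13] -> [-1, 13] -> [13, -1] -> [10, -4]
  [35, 20, -44, 14, 36, 3, -26] -> [39, 24, -40, 18, 40, 7, -22] -> [48, 33, -31, 27, 49, 16, -13] -> [33, -31, 27, 49, -13] -> [49, 33, 27, -13, -31] -> [46, 30, 24, -16, -34]
  [-28, -42, 47, 2, 38, -46, -43, -45, 31, 34] -> [-24, -38, 51, 6, 42, -42, -39, -41, 35, 38] -> [-15, -29, 60, 15, 51, -33, -30, -32, 44, 47] -> [-15, -29, 15, 51, -33, 47] -> [51, 47, 15, -15, -29, -33] -> [48, 44, 12, -18, -32, -36]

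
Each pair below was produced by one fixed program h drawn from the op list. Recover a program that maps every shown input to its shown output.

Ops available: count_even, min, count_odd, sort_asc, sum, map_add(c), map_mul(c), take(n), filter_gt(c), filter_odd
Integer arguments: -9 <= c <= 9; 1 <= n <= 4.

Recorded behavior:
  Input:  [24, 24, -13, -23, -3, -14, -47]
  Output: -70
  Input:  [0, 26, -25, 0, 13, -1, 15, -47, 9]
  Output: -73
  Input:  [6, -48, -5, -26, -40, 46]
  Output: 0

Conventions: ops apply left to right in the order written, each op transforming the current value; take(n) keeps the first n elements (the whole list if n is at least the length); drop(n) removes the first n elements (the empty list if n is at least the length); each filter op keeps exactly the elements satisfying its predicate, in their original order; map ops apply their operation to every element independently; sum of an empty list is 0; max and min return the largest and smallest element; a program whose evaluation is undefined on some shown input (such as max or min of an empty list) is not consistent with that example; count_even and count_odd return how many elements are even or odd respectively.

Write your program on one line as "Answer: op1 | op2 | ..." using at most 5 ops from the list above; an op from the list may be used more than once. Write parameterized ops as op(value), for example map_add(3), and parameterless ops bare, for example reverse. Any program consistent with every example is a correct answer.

sort_asc | take(3) | filter_odd | sum

Check, running the answer program on each example:
  [24, 24, -13, -23, -3, -14, -47] -> [-47, -23, -14, -13, -3, 24, 24] -> [-47, -23, -14] -> [-47, -23] -> -70
  [0, 26, -25, 0, 13, -1, 15, -47, 9] -> [-47, -25, -1, 0, 0, 9, 13, 15, 26] -> [-47, -25, -1] -> [-47, -25, -1] -> -73
  [6, -48, -5, -26, -40, 46] -> [-48, -40, -26, -5, 6, 46] -> [-48, -40, -26] -> [] -> 0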